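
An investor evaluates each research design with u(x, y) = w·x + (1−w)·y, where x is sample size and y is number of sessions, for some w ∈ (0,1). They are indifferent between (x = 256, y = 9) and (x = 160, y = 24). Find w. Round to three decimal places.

Indifference: w·256 + (1−w)·9 = w·160 + (1−w)·24.
Collecting terms: w·96 = (1−w)·15.
So w/(1−w) = 15/96 = 0.1562, giving w = 15/(96+15) = 0.135.

w = 0.135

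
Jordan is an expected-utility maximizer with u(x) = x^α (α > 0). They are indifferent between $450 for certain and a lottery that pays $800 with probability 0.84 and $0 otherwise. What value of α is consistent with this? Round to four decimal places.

Since u(0) = 0, the lottery's EU is 0.84·800^α.
Equating: 450^α = 0.84·800^α, i.e. 0.5625^α = 0.84.
Take logs: α = ln 0.84 / ln(450/800) ≈ 0.303031.

α ≈ 0.3030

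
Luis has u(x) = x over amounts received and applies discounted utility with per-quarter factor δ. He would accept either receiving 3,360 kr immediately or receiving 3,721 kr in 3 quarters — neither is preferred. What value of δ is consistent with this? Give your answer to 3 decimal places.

δ ≈ 0.967

Equating discounted utilities: u(3360) = δ^3·u(3721) ⇒ δ^3 = u(3360)/u(3721).
With u(x) = x: δ^3 = 3360/3721 = 0.90298.
Taking the cube root: δ = 0.90298^(1/3) ≈ 0.967.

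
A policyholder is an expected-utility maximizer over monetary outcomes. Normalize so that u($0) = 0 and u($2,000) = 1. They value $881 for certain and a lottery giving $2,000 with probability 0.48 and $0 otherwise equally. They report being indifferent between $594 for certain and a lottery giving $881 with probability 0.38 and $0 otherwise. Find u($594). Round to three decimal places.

The first gamble pins u($881): it must equal 0.48·1 + 0.52·0 = 0.48.
Then u($594) = 0.38·u($881) + 0.62·u($0) = 0.38·0.48 + 0.62·0.00 = 0.1824.

0.182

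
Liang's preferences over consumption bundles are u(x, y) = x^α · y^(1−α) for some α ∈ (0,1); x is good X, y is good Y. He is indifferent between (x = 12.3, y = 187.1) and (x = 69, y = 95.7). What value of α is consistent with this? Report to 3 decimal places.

Indifference: 12.3^α · 187.1^(1−α) = 69^α · 95.7^(1−α).
Rearrange to (12.3/69)^α = (95.7/187.1)^(1−α) and take logs: α·-1.724507 = (1−α)·-0.670425.
With A = -1.724507 and B = -0.670425: α·A = (1−α)·B, so α = B/(A+B) = -0.670425/-2.394932 ≈ 0.280.

α ≈ 0.280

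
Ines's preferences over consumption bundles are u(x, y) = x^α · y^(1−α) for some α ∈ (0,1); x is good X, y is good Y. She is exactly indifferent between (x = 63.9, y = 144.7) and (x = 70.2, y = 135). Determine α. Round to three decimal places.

α ≈ 0.425

Set the two utilities equal: 63.9^α·144.7^(1−α) = 70.2^α·135^(1−α).
Taking logs: α·ln 63.9 + (1−α)·ln 144.7 = α·ln 70.2 + (1−α)·ln 135, i.e. α·-0.094029 = (1−α)·-0.069388.
So α/(1−α) = (-0.069388)/(-0.094029) = 0.737943, and α = 0.737943/1.737943 ≈ 0.425.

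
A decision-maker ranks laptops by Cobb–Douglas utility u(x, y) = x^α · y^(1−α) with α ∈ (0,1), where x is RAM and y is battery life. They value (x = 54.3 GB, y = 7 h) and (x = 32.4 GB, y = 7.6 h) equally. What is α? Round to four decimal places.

α ≈ 0.1374

Indifference: 54.3^α · 7^(1−α) = 32.4^α · 7.6^(1−α).
Rearrange to (54.3/32.4)^α = (7.6/7)^(1−α) and take logs: α·0.5163658 = (1−α)·0.0822381.
Thus α·(0.5986039) = 0.0822381, so α = 0.0822381/0.5986039 ≈ 0.1374.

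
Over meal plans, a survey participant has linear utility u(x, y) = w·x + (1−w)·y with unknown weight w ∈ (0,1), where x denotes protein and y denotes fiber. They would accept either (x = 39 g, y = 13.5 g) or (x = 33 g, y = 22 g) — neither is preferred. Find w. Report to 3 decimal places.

Equating utilities: w·39 + (1−w)·13.5 = w·33 + (1−w)·22.
Rearranging, 6·w − 8.5·(1−w) = 0.
The marginal rate of substitution is 8.5/6, so w = 8.5/(6+8.5) = 0.586.

w = 0.586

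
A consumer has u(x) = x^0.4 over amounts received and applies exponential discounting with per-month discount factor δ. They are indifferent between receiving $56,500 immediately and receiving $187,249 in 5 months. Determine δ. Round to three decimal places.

The payoff in 5 months is discounted by δ^5, so u(56500) = δ^5·u(187249) and δ^5 = u(56500)/u(187249).
With u(x) = x^0.4: δ^5 = 56500^0.4/187249^0.4 = (56500/187249)^0.4 = 0.61923.
So δ = 0.61923^(1/5) ≈ 0.909.

δ ≈ 0.909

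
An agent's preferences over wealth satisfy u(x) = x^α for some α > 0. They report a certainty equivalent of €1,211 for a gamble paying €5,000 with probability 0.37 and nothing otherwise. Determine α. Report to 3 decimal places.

α ≈ 0.701

EU(lottery) = 0.37·5000^α + 0.63·0 = 0.37·5000^α.
Indifference: 1211^α = 0.37·5000^α, so (1211/5000)^α = 0.37.
Taking logs: α·ln(1211/5000) = ln(0.37), so α = -0.994252 / -1.417991 ≈ 0.701.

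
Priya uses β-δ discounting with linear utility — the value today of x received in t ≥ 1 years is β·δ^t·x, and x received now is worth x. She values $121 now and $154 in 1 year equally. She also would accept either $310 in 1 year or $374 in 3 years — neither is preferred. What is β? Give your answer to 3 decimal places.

β ≈ 0.863

Both payoffs in the second observation are in the future, so β drops out: δ^1·310 = δ^3·374 ⇒ δ^2 = 310/374 = 0.82888, so δ = 0.91043.
Now use the now-vs-future pair: 121 = β·δ·154 gives β = 121/(0.91043·154) ≈ 0.863.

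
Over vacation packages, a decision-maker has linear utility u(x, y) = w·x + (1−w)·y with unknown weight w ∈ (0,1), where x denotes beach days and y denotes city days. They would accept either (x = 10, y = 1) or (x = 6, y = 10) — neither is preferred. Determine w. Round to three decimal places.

w = 0.692

Equating utilities: w·10 + (1−w)·1 = w·6 + (1−w)·10.
Rearranging, 4·w − 9·(1−w) = 0.
Hence w = 9/(4+9) = 9/13 = 0.692.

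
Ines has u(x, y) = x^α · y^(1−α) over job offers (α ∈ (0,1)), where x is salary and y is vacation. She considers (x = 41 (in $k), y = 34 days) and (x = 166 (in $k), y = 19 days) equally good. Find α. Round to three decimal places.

Set the two utilities equal: 41^α·34^(1−α) = 166^α·19^(1−α).
Rearrange to (41/166)^α = (19/34)^(1−α) and take logs: α·-1.398416 = (1−α)·-0.581922.
With A = -1.398416 and B = -0.581922: α·A = (1−α)·B, so α = B/(A+B) = -0.581922/-1.980338 ≈ 0.294.

α ≈ 0.294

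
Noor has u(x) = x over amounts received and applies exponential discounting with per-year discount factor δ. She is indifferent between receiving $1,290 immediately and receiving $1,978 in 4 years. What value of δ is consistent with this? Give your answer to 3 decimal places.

δ ≈ 0.899

Indifference means u(1290) = δ^4 · u(1978), so δ^4 = u(1290)/u(1978).
With u(x) = x: δ^4 = 1290/1978 = 0.65217.
Taking the 4th root: δ = 0.65217^(1/4) ≈ 0.899.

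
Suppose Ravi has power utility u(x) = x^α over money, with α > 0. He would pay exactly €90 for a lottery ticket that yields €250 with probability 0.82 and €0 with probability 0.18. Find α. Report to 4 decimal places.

α ≈ 0.1942

Since u(0) = 0, the lottery's EU is 0.82·250^α.
Setting u(90) equal to that: 90^α = 0.82·250^α ⇒ (90/250)^α = 0.82.
Take logs: α = ln 0.82 / ln(90/250) ≈ 0.194245.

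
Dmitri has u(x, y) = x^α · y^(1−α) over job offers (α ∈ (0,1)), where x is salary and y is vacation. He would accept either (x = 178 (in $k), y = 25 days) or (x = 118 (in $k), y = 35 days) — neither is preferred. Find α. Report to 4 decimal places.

α ≈ 0.4501

Indifference: 178^α · 25^(1−α) = 118^α · 35^(1−α).
Taking logs: α·ln 178 + (1−α)·ln 25 = α·ln 118 + (1−α)·ln 35, i.e. α·0.4110989 = (1−α)·0.3364722.
So α/(1−α) = (0.3364722)/(0.4110989) = 0.8184702, and α = 0.8184702/1.8184702 ≈ 0.4501.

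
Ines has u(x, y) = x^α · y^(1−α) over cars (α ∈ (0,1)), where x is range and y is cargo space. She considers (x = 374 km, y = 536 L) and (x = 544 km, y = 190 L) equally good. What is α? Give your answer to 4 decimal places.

α ≈ 0.7346

Indifference: 374^α · 536^(1−α) = 544^α · 190^(1−α).
Taking logs: α·ln 374 + (1−α)·ln 536 = α·ln 544 + (1−α)·ln 190, i.e. α·-0.3746934 = (1−α)·-1.0371101.
With A = -0.3746934 and B = -1.0371101: α·A = (1−α)·B, so α = B/(A+B) = -1.0371101/-1.4118035 ≈ 0.7346.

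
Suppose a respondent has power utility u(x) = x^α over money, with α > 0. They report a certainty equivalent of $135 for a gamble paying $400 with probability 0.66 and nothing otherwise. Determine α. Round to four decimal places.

α ≈ 0.3825

EU(lottery) = 0.66·400^α + 0.34·0 = 0.66·400^α.
Indifference: 135^α = 0.66·400^α, so (135/400)^α = 0.66.
α = ln(0.66) / ln(135/400) = -0.4155154/-1.0861898 ≈ 0.3825.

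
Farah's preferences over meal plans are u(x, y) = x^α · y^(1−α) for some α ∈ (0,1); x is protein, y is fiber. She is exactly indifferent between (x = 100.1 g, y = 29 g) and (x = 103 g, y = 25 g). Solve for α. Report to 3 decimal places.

α ≈ 0.839

Set the two utilities equal: 100.1^α·29^(1−α) = 103^α·25^(1−α).
Taking logs: α·ln 100.1 + (1−α)·ln 29 = α·ln 103 + (1−α)·ln 25, i.e. α·-0.028559 = (1−α)·-0.148420.
So α/(1−α) = (-0.148420)/(-0.028559) = 5.196961, and α = 5.196961/6.196961 ≈ 0.839.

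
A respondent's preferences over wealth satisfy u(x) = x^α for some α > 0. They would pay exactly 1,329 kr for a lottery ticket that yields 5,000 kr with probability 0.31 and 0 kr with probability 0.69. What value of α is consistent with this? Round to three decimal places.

α ≈ 0.884

Since u(0) = 0, the lottery's EU is 0.31·5000^α.
Setting u(1329) equal to that: 1329^α = 0.31·5000^α ⇒ (1329/5000)^α = 0.31.
Take logs: α = ln 0.31 / ln(1329/5000) ≈ 0.88390.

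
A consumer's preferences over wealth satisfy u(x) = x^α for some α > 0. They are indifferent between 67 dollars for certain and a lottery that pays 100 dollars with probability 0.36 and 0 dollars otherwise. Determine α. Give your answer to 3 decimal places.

α ≈ 2.551

EU(lottery) = 0.36·100^α + 0.64·0 = 0.36·100^α.
Setting u(67) equal to that: 67^α = 0.36·100^α ⇒ (67/100)^α = 0.36.
Taking logs: α·ln(67/100) = ln(0.36), so α = -1.021651 / -0.400478 ≈ 2.551.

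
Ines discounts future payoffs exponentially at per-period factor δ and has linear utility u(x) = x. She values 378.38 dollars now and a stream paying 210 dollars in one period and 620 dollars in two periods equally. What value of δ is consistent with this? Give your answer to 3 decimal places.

Present value of the stream is 210·δ + 620·δ². Indifference gives 210δ + 620δ² = 378.38.
Rearranged: 620δ² + 210δ − 378.38 = 0.
The positive root is δ = [−210 + √(210² + 4·620·378.38)] / (2·620) = (−210 + 991.203)/1240 ≈ 0.630.

δ ≈ 0.630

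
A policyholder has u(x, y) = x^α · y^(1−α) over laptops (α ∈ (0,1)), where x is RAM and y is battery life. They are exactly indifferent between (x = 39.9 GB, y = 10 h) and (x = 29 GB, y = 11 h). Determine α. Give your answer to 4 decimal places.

α ≈ 0.2300

Indifference: 39.9^α · 10^(1−α) = 29^α · 11^(1−α).
Rearrange to (39.9/29)^α = (11/10)^(1−α) and take logs: α·0.3190805 = (1−α)·0.0953102.
So α/(1−α) = (0.0953102)/(0.3190805) = 0.2987027, and α = 0.2987027/1.2987027 ≈ 0.2300.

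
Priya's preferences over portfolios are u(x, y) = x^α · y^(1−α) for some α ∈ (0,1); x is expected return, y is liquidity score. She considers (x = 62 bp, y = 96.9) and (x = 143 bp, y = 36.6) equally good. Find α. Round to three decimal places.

α ≈ 0.538

Set the two utilities equal: 62^α·96.9^(1−α) = 143^α·36.6^(1−α).
(62/143)^α = (36.6/96.9)^(1−α); take logs: α·ln(62/143) = (1−α)·ln(36.6/96.9), i.e. α·-0.835710 = (1−α)·-0.973631.
So α/(1−α) = (-0.973631)/(-0.835710) = 1.165035, and α = 1.165035/2.165035 ≈ 0.538.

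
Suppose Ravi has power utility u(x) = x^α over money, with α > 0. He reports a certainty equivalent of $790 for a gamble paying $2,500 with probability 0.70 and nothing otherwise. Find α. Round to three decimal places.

α ≈ 0.310

Since u(0) = 0, the lottery's EU is 0.70·2500^α.
Equating: 790^α = 0.70·2500^α, i.e. 0.3160^α = 0.70.
Take logs: α = ln 0.70 / ln(790/2500) ≈ 0.30961.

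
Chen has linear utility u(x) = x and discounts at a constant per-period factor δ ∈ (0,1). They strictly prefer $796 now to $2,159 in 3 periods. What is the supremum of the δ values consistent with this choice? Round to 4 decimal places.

Comparing present values: 796 > δ^3·2159.
Dividing by 2159: δ^3 < 0.36869. Both sides are positive, so the cube root keeps the direction.
δ < (796/2159)^(1/3) ≈ 0.7171.

δ < 0.7171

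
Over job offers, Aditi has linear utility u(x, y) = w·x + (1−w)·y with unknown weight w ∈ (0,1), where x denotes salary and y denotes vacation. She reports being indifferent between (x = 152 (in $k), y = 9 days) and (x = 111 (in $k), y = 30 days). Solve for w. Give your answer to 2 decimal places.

w = 0.34

u(152,9) = u(111,30) means w·152 + (1−w)·9 = w·111 + (1−w)·30.
Collecting terms: w·41 = (1−w)·21.
Hence w = 21/(41+21) = 21/62 = 0.34.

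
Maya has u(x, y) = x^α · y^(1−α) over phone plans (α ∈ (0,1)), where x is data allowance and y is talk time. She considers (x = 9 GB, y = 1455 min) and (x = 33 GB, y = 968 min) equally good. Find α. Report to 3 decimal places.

α ≈ 0.239

Set the two utilities equal: 9^α·1455^(1−α) = 33^α·968^(1−α).
(9/33)^α = (968/1455)^(1−α); take logs: α·ln(9/33) = (1−α)·ln(968/1455), i.e. α·-1.299283 = (1−α)·-0.407529.
With A = -1.299283 and B = -0.407529: α·A = (1−α)·B, so α = B/(A+B) = -0.407529/-1.706812 ≈ 0.239.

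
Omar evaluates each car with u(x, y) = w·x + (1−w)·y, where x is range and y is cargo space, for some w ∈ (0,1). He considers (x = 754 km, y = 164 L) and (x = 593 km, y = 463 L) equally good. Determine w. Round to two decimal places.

w = 0.65

Equating utilities: w·754 + (1−w)·164 = w·593 + (1−w)·463.
Collecting terms: w·161 = (1−w)·299.
Hence w = 299/(161+299) = 299/460 = 0.65.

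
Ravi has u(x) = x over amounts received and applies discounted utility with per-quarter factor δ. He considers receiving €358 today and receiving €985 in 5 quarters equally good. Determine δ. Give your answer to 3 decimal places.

Indifference means u(358) = δ^5 · u(985), so δ^5 = u(358)/u(985).
With u(x) = x: δ^5 = 358/985 = 0.36345.
So δ = 0.36345^(1/5) ≈ 0.817.

δ ≈ 0.817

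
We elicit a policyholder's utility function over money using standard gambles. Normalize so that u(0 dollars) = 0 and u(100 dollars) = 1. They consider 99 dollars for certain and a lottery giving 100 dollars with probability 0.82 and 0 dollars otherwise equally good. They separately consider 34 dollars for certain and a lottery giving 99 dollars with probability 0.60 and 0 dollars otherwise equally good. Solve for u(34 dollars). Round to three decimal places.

From the first indifference, u(99 dollars) = 0.82·u(100 dollars) + 0.18·u(0 dollars) = 0.82·1 + 0.18·0 = 0.82.
The second indifference gives u(34 dollars) = 0.60·u(99 dollars) + 0.40·u(0 dollars) = 0.60·0.82 + 0.40·0.00 = 0.4920.

0.492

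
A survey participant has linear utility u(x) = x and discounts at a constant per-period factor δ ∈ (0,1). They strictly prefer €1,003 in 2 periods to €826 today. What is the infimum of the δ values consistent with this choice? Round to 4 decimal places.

Under u(x) = x this choice says 826 < δ^2·1003.
So δ^2 > 826/1003 = 0.82353; taking the square root of both positive sides preserves the inequality.
δ > (826/1003)^(1/2) ≈ 0.9075.

δ > 0.9075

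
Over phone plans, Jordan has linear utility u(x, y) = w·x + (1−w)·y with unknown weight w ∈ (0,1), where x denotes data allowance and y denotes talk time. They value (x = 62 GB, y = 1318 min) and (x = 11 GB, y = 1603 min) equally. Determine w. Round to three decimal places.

u(62,1318) = u(11,1603) means w·62 + (1−w)·1318 = w·11 + (1−w)·1603.
Collecting terms: w·51 = (1−w)·285.
Hence w = 285/(51+285) = 285/336 = 0.848.

w = 0.848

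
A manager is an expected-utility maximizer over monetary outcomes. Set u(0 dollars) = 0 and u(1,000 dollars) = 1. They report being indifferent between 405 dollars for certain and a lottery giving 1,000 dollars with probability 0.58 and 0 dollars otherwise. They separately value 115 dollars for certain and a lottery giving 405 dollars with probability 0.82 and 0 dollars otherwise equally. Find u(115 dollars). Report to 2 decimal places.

0.48

The first gamble pins u(405 dollars): it must equal 0.58·1 + 0.42·0 = 0.58.
Then u(115 dollars) = 0.82·u(405 dollars) + 0.18·u(0 dollars) = 0.82·0.58 + 0.18·0.00 = 0.4756.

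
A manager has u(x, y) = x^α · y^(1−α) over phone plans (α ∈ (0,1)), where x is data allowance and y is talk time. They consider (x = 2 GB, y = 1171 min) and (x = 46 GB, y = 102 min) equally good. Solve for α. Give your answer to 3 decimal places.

Indifference: 2^α · 1171^(1−α) = 46^α · 102^(1−α).
Taking logs: α·ln 2 + (1−α)·ln 1171 = α·ln 46 + (1−α)·ln 102, i.e. α·-3.135494 = (1−α)·-2.440641.
With A = -3.135494 and B = -2.440641: α·A = (1−α)·B, so α = B/(A+B) = -2.440641/-5.576135 ≈ 0.438.

α ≈ 0.438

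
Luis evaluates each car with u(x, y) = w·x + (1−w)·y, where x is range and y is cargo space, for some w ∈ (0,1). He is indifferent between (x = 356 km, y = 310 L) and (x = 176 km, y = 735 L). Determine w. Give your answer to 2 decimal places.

w = 0.70

Indifference: w·356 + (1−w)·310 = w·176 + (1−w)·735.
Collecting terms: w·180 = (1−w)·425.
Hence w = 425/(180+425) = 425/605 = 0.70.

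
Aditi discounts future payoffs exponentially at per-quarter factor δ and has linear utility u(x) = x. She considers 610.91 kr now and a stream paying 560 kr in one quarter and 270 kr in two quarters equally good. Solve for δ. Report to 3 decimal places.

δ ≈ 0.790

Equating present values: 610.91 = 560δ + 270δ².
That is, 270δ² + 560δ − 610.91 = 0, a quadratic in δ.
By the quadratic formula (taking the positive root), δ = (−560 + √973382.80) / 540 ≈ 0.790.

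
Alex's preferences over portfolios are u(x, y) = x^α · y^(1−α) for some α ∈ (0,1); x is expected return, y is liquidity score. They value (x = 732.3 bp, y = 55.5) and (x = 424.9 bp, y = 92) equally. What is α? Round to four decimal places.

Set the two utilities equal: 732.3^α·55.5^(1−α) = 424.9^α·92^(1−α).
(732.3/424.9)^α = (92/55.5)^(1−α); take logs: α·ln(732.3/424.9) = (1−α)·ln(92/55.5), i.e. α·0.5443364 = (1−α)·0.5054056.
So α/(1−α) = (0.5054056)/(0.5443364) = 0.9284803, and α = 0.9284803/1.9284803 ≈ 0.4815.

α ≈ 0.4815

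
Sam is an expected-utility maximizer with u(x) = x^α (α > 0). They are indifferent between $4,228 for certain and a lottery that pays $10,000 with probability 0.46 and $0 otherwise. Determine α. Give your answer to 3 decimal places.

α ≈ 0.902

EU(lottery) = 0.46·10000^α + 0.54·0 = 0.46·10000^α.
Setting u(4228) equal to that: 4228^α = 0.46·10000^α ⇒ (4228/10000)^α = 0.46.
Take logs: α = ln 0.46 / ln(4228/10000) ≈ 0.90204.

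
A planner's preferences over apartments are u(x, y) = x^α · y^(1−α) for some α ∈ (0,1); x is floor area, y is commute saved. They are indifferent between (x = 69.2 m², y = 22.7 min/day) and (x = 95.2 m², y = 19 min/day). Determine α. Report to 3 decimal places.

α ≈ 0.358

Set the two utilities equal: 69.2^α·22.7^(1−α) = 95.2^α·19^(1−α).
(69.2/95.2)^α = (19/22.7)^(1−α); take logs: α·ln(69.2/95.2) = (1−α)·ln(19/22.7), i.e. α·-0.318979 = (1−α)·-0.177926.
So α/(1−α) = (-0.177926)/(-0.318979) = 0.557798, and α = 0.557798/1.557798 ≈ 0.358.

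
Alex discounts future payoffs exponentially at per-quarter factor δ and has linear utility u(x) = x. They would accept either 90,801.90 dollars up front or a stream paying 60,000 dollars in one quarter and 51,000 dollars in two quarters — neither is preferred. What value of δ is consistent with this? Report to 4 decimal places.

The stream is worth 60000δ + 51000δ² today, so 60000δ + 51000δ² = 90801.90.
Rearranged: 51000δ² + 60000δ − 90801.90 = 0.
By the quadratic formula (taking the positive root), δ = (−60000 + √22123587600.00) / 102000 ≈ 0.8700.

δ ≈ 0.8700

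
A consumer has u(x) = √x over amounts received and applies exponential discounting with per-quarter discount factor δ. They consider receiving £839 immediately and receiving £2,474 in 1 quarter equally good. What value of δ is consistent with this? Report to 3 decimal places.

δ ≈ 0.582

Equating discounted utilities: u(839) = δ·u(2474) ⇒ δ = u(839)/u(2474).
Since u(x) = √x, δ = √(839/2474) = 0.58235.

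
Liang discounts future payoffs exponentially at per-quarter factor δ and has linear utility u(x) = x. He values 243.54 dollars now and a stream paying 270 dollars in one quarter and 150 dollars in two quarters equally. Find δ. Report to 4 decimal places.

δ ≈ 0.6600

Equating present values: 243.54 = 270δ + 150δ².
So 150δ² + 270δ − 243.54 = 0.
The positive root is δ = [−270 + √(270² + 4·150·243.54)] / (2·150) = (−270 + 468.000)/300 ≈ 0.6600.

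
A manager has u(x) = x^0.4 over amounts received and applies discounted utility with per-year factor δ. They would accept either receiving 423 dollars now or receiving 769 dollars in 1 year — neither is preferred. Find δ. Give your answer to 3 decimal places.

Equating discounted utilities: u(423) = δ·u(769) ⇒ δ = u(423)/u(769).
Since u(x) = x^0.4, δ = (423/769)^0.4 = 0.55007^0.4 = 0.78735.

δ ≈ 0.787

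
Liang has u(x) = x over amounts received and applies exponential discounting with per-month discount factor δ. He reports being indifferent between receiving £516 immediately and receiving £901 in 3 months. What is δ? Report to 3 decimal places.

δ ≈ 0.830

The payoff in 3 months is discounted by δ^3, so u(516) = δ^3·u(901) and δ^3 = u(516)/u(901).
With u(x) = x: δ^3 = 516/901 = 0.57270.
So δ = 0.57270^(1/3) ≈ 0.830.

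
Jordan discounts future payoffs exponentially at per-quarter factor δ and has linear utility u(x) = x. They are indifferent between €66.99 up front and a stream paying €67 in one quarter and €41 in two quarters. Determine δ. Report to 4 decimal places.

Present value of the stream is 67·δ + 41·δ². Indifference gives 67δ + 41δ² = 66.99.
Rearranged: 41δ² + 67δ − 66.99 = 0.
By the quadratic formula (taking the positive root), δ = (−67 + √15475.36) / 82 ≈ 0.7000.

δ ≈ 0.7000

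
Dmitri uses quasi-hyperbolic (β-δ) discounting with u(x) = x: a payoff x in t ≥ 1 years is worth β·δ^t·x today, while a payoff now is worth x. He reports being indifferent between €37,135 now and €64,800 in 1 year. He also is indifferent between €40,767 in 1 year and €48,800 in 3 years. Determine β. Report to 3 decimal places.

Both payoffs in the second observation are in the future, so β drops out: δ^1·40767 = δ^3·48800 ⇒ δ^2 = 40767/48800 = 0.83539, so δ = 0.91400.
Substituting δ into 37135 = β·δ·64800: β = 37135/(59226.964) ≈ 0.627.

β ≈ 0.627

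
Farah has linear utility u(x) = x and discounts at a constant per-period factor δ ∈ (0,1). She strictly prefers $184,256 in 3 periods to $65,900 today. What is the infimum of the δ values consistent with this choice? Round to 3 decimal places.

δ > 0.710

Comparing present values: 65900 < δ^3·184256.
Dividing by 184256: δ^3 > 0.35765. Both sides are positive, so the cube root keeps the direction.
δ > 0.35765^(1/3) = 0.710.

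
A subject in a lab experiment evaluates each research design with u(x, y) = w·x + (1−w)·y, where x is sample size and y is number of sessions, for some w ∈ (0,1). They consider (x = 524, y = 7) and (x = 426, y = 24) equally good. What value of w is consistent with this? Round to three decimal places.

w = 0.148

u(524,7) = u(426,24) means w·524 + (1−w)·7 = w·426 + (1−w)·24.
Collecting terms: w·98 = (1−w)·17.
The marginal rate of substitution is 17/98, so w = 17/(98+17) = 0.148.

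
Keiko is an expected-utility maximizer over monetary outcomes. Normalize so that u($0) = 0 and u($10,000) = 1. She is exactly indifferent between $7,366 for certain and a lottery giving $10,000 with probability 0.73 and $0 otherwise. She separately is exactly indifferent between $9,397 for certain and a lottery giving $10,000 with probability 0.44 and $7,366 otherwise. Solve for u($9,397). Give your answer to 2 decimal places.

From the first indifference, u($7,366) = 0.73·u($10,000) + 0.27·u($0) = 0.73·1 + 0.27·0 = 0.73.
The second indifference gives u($9,397) = 0.44·u($10,000) + 0.56·u($7,366) = 0.44·1.00 + 0.56·0.73 = 0.8488.

0.85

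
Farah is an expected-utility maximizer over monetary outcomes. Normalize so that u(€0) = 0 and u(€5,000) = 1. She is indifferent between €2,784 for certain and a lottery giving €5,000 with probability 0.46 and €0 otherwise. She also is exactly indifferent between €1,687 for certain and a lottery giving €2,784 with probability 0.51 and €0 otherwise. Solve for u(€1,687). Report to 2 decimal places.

From the first indifference, u(€2,784) = 0.46·u(€5,000) + 0.54·u(€0) = 0.46·1 + 0.54·0 = 0.46.
Then u(€1,687) = 0.51·u(€2,784) + 0.49·u(€0) = 0.51·0.46 + 0.49·0.00 = 0.2346.

0.23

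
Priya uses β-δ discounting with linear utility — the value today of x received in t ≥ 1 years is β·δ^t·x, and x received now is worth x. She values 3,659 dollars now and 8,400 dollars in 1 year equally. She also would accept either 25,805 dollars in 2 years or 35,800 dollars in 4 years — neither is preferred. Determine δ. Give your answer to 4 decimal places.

δ ≈ 0.8490

The second indifference involves only future payoffs, so β cancels: β·δ^2·25805 = β·δ^4·35800, giving δ^2 = 25805/35800 = 0.72081, so δ = 0.84901.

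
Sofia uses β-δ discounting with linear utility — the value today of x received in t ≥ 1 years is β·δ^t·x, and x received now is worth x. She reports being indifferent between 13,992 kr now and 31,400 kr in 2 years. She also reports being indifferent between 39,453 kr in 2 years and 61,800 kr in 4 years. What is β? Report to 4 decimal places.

β ≈ 0.6980

Both payoffs in the second observation are in the future, so β drops out: δ^2·39453 = δ^4·61800 ⇒ δ^2 = 39453/61800 = 0.63840, so δ = 0.79900.
Substituting δ into 13992 = β·δ^2·31400: β = 13992/(20045.699) ≈ 0.6980.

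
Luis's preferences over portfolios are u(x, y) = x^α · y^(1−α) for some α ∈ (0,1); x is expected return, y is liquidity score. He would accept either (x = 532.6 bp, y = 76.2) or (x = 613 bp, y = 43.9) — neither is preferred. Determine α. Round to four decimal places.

Set the two utilities equal: 532.6^α·76.2^(1−α) = 613^α·43.9^(1−α).
Rearrange to (532.6/613)^α = (43.9/76.2)^(1−α) and take logs: α·-0.1405943 = (1−α)·-0.5514471.
Thus α·(-0.6920414) = -0.5514471, so α = -0.5514471/-0.6920414 ≈ 0.7968.

α ≈ 0.7968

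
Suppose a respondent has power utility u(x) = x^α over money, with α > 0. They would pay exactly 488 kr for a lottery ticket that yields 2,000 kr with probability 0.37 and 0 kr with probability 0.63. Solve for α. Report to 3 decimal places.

EU(lottery) = 0.37·2000^α + 0.63·0 = 0.37·2000^α.
Setting u(488) equal to that: 488^α = 0.37·2000^α ⇒ (488/2000)^α = 0.37.
Taking logs: α·ln(488/2000) = ln(0.37), so α = -0.994252 / -1.410587 ≈ 0.705.

α ≈ 0.705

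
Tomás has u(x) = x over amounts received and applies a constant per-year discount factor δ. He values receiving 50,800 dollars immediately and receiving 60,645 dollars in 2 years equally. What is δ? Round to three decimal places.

δ ≈ 0.915

Indifference means u(50800) = δ^2 · u(60645), so δ^2 = u(50800)/u(60645).
With u(x) = x: δ^2 = 50800/60645 = 0.83766.
Hence δ = (0.83766)^(1/2) = 0.91524.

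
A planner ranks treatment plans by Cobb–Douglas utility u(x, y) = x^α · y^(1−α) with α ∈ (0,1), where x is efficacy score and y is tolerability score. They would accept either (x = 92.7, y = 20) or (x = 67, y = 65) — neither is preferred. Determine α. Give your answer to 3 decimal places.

The Cobb–Douglas utilities coincide, so 92.7^α·20^(1−α) = 67^α·65^(1−α).
Rearrange to (92.7/67)^α = (65/20)^(1−α) and take logs: α·0.324676 = (1−α)·1.178655.
With A = 0.324676 and B = 1.178655: α·A = (1−α)·B, so α = B/(A+B) = 1.178655/1.503331 ≈ 0.784.

α ≈ 0.784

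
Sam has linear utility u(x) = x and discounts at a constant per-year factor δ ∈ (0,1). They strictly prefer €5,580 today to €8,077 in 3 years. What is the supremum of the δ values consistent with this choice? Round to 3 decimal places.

δ < 0.884

Comparing present values: 5580 > δ^3·8077.
So δ^3 < 5580/8077 = 0.69085; taking the cube root of both positive sides preserves the inequality.
δ < 0.69085^(1/3) = 0.884.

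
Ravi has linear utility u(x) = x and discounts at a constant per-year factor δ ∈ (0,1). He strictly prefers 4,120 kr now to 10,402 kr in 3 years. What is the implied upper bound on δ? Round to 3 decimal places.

The preference means 4120 > δ^3·10402.
Dividing by 10402: δ^3 < 0.39608. Both sides are positive, so the cube root keeps the direction.
δ < (4120/10402)^(1/3) ≈ 0.734.

δ < 0.734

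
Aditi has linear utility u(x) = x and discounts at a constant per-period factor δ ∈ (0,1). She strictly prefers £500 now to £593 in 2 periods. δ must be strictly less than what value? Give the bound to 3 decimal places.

δ < 0.918

Under u(x) = x this choice says 500 > δ^2·593.
Dividing by 593: δ^2 < 0.84317. Both sides are positive, so the square root keeps the direction.
δ < 0.84317^(1/2) = 0.918.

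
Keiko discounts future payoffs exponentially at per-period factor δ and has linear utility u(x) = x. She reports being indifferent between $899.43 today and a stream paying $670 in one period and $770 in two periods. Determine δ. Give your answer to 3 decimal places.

Equating present values: 899.43 = 670δ + 770δ².
Rearranged: 770δ² + 670δ − 899.43 = 0.
δ = (−670 + √(670² + 4·770·899.43)) / (2·770) = (−670 + √3219144.40) / 1540 ≈ 0.730.

δ ≈ 0.730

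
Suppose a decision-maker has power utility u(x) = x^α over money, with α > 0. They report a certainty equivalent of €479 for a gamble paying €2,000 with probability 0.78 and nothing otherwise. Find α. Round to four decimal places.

α ≈ 0.1738

EU(lottery) = 0.78·2000^α + 0.22·0 = 0.78·2000^α.
Equating: 479^α = 0.78·2000^α, i.e. 0.2395^α = 0.78.
α = ln(0.78) / ln(479/2000) = -0.2484614/-1.4292019 ≈ 0.1738.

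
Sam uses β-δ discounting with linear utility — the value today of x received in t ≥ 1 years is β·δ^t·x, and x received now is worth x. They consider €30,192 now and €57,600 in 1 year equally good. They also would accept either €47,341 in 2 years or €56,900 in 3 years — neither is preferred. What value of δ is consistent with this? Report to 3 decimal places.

The second indifference involves only future payoffs, so β cancels: β·δ^2·47341 = β·δ^3·56900, giving δ = 47341/56900 = 0.83200.

δ ≈ 0.832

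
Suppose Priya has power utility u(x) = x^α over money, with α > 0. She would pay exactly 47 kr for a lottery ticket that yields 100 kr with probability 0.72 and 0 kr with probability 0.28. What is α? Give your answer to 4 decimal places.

The lottery's expected utility is 0.72·u(100) + 0.28·u(0) = 0.72·100^α (since u(0) = 0 for α > 0).
Indifference: 47^α = 0.72·100^α, so (47/100)^α = 0.72.
Take logs: α = ln 0.72 / ln(47/100) ≈ 0.435092.

α ≈ 0.4351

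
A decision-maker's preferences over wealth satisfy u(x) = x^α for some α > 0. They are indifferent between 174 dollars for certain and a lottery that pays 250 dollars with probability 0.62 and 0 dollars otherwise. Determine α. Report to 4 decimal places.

α ≈ 1.3191

The lottery's expected utility is 0.62·u(250) + 0.38·u(0) = 0.62·250^α (since u(0) = 0 for α > 0).
Indifference: 174^α = 0.62·250^α, so (174/250)^α = 0.62.
Take logs: α = ln 0.62 / ln(174/250) ≈ 1.319063.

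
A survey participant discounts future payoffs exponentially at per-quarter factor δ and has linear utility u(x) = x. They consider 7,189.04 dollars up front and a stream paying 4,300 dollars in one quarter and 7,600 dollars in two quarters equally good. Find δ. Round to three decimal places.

Equating present values: 7189.04 = 4300δ + 7600δ².
So 7600δ² + 4300δ − 7189.04 = 0.
δ = (−4300 + √(4300² + 4·7600·7189.04)) / (2·7600) = (−4300 + √237036816.00) / 15200 ≈ 0.730.

δ ≈ 0.730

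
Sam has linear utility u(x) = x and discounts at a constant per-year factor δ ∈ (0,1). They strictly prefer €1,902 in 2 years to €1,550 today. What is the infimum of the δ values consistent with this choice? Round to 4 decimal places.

δ > 0.9027

Under u(x) = x this choice says 1550 < δ^2·1902.
So δ^2 > 1550/1902 = 0.81493; taking the square root of both positive sides preserves the inequality.
δ > 0.81493^(1/2) = 0.9027.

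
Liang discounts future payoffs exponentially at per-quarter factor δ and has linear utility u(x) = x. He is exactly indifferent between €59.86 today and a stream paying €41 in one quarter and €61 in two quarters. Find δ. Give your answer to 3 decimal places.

δ ≈ 0.710

The stream is worth 41δ + 61δ² today, so 41δ + 61δ² = 59.86.
So 61δ² + 41δ − 59.86 = 0.
δ = (−41 + √(41² + 4·61·59.86)) / (2·61) = (−41 + √16286.84) / 122 ≈ 0.710.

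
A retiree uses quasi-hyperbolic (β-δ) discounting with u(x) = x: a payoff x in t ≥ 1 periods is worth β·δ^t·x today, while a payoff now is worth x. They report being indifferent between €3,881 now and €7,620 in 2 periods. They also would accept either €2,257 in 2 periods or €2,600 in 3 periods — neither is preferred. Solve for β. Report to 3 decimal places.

β ≈ 0.676

The second indifference involves only future payoffs, so β cancels: β·δ^2·2257 = β·δ^3·2600, giving δ = 2257/2600 = 0.86808.
The first indifference: 3881 = β·δ^2·7620, so β = 3881/(δ^2·7620) = 3881/(0.75356·7620) ≈ 0.676.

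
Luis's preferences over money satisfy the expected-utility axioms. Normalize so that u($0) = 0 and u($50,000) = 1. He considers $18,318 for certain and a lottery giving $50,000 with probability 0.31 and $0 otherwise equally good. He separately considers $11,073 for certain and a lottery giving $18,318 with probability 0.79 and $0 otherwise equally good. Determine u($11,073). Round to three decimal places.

0.245

From the first indifference, u($18,318) = 0.31·u($50,000) + 0.69·u($0) = 0.31·1 + 0.69·0 = 0.31.
The second indifference gives u($11,073) = 0.79·u($18,318) + 0.21·u($0) = 0.79·0.31 + 0.21·0.00 = 0.2449.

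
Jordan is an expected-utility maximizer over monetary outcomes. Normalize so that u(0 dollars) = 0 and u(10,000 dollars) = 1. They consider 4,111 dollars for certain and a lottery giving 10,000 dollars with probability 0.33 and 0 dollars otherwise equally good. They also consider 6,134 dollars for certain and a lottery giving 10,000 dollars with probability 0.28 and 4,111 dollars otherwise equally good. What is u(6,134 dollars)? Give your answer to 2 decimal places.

The first gamble pins u(4,111 dollars): it must equal 0.33·1 + 0.67·0 = 0.33.
Then u(6,134 dollars) = 0.28·u(10,000 dollars) + 0.72·u(4,111 dollars) = 0.28·1.00 + 0.72·0.33 = 0.5176.

0.52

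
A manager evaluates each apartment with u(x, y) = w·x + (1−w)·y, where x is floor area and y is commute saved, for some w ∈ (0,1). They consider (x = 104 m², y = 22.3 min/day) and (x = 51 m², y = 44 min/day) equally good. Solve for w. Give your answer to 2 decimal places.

w = 0.29

u(104,22.3) = u(51,44) means w·104 + (1−w)·22.3 = w·51 + (1−w)·44.
w·(104−51) = (1−w)·(44−22.3), i.e. w·53 = (1−w)·21.7.
The marginal rate of substitution is 21.7/53, so w = 21.7/(53+21.7) = 0.29.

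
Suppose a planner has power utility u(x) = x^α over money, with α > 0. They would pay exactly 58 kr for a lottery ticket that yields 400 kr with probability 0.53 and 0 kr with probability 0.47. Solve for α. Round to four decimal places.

α ≈ 0.3288

Since u(0) = 0, the lottery's EU is 0.53·400^α.
Indifference: 58^α = 0.53·400^α, so (58/400)^α = 0.53.
Taking logs: α·ln(58/400) = ln(0.53), so α = -0.6348783 / -1.9310215 ≈ 0.3288.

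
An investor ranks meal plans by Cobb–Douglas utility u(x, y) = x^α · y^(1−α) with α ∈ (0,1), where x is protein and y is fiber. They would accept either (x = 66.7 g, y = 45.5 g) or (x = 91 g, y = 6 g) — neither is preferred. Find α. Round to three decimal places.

Set the two utilities equal: 66.7^α·45.5^(1−α) = 91^α·6^(1−α).
Rearrange to (66.7/91)^α = (6/45.5)^(1−α) and take logs: α·-0.310655 = (1−α)·-2.025953.
So α/(1−α) = (-2.025953)/(-0.310655) = 6.521553, and α = 6.521553/7.521553 ≈ 0.867.

α ≈ 0.867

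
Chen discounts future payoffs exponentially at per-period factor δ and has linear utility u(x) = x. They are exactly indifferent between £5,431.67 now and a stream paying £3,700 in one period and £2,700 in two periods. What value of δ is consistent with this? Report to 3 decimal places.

The stream is worth 3700δ + 2700δ² today, so 3700δ + 2700δ² = 5431.67.
Rearranged: 2700δ² + 3700δ − 5431.67 = 0.
The positive root is δ = [−3700 + √(3700² + 4·2700·5431.67)] / (2·2700) = (−3700 + 8506.000)/5400 ≈ 0.890.

δ ≈ 0.890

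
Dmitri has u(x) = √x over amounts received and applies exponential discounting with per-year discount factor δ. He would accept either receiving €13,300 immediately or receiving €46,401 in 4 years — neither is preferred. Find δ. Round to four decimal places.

Indifference means u(13300) = δ^4 · u(46401), so δ^4 = u(13300)/u(46401).
Since u(x) = √x, δ^4 = √(13300/46401) = 0.53538.
So δ = 0.53538^(1/4) ≈ 0.8554.

δ ≈ 0.8554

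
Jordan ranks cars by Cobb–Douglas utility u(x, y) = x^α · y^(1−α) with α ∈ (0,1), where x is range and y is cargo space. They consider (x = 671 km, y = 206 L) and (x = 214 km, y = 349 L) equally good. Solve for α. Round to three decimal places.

Set the two utilities equal: 671^α·206^(1−α) = 214^α·349^(1−α).
Taking logs: α·ln 671 + (1−α)·ln 206 = α·ln 214 + (1−α)·ln 349, i.e. α·1.142793 = (1−α)·0.527196.
So α/(1−α) = (0.527196)/(1.142793) = 0.461322, and α = 0.461322/1.461322 ≈ 0.316.

α ≈ 0.316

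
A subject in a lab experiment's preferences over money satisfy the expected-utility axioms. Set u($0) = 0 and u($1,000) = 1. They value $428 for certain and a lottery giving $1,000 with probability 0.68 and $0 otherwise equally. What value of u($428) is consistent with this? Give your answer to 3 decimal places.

0.680

u($428) equals the lottery's expected utility: 0.68·1 + 0.32·0 = 0.68.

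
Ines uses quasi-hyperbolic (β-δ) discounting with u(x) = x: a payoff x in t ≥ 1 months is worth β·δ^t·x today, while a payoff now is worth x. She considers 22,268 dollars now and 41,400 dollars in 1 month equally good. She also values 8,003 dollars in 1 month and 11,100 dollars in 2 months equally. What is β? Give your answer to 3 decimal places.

β ≈ 0.746

The second indifference involves only future payoffs, so β cancels: β·δ^1·8003 = β·δ^2·11100, giving δ = 8003/11100 = 0.72099.
The first indifference: 22268 = β·δ·41400, so β = 22268/(δ·41400) = 22268/(0.72099·41400) ≈ 0.746.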